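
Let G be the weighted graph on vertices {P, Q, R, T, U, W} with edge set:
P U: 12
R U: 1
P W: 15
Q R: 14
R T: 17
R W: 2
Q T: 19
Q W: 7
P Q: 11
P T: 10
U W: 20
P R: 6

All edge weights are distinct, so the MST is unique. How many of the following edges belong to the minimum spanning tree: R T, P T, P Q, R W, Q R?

2

Kruskal: consider edges lightest-first.
R U (1): add. Components now {P} {R,U} {T} {W} {Q}
R W (2): add. Components now {P} {R,U,W} {T} {Q}
P R (6): add. Components now {P,R,U,W} {T} {Q}
Q W (7): add. Components now {P,Q,R,U,W} {T}
P T (10): add. Components now {P,Q,R,T,U,W}
MST edge set: {R U, R W, P R, Q W, P T}.
Of the listed edges, {P T, R W} are in the MST → 2.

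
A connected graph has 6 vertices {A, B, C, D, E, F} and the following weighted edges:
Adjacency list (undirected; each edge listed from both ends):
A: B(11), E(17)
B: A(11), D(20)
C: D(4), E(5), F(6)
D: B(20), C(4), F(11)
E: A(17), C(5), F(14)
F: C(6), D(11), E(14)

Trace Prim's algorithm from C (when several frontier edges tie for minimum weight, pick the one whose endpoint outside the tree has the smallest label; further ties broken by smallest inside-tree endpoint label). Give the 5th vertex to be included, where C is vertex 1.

Grow the tree from C using Prim:
Step 1: cheapest edge leaving the tree is C D (4); add D.
Step 2: cheapest edge leaving the tree is C E (5); add E.
Step 3: cheapest edge leaving the tree is C F (6); add F.
Step 4: cheapest edge leaving the tree is A E (17); add A.
Step 5: cheapest edge leaving the tree is A B (11); add B.
Vertex order: C, D, E, F, A, B. The 5th vertex is A.

A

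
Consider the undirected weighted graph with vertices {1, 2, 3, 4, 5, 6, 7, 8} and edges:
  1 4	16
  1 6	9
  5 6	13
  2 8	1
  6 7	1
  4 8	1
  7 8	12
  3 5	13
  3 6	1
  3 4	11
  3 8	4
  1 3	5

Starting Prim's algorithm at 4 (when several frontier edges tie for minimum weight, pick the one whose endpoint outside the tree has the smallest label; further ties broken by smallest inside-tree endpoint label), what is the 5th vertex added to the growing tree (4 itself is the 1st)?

Grow the tree from 4 using Prim:
Step 1: cheapest edge leaving the tree is 4 8 (1); add 8.
Step 2: cheapest edge leaving the tree is 2 8 (1); add 2.
Step 3: cheapest edge leaving the tree is 3 8 (4); add 3.
Step 4: cheapest edge leaving the tree is 3 6 (1); add 6.
Step 5: cheapest edge leaving the tree is 6 7 (1); add 7.
Step 6: cheapest edge leaving the tree is 1 3 (5); add 1.
Step 7: cheapest edge leaving the tree is 3 5 (13); add 5.
Vertex order: 4, 8, 2, 3, 6, 7, 1, 5. The 5th vertex is 6.

6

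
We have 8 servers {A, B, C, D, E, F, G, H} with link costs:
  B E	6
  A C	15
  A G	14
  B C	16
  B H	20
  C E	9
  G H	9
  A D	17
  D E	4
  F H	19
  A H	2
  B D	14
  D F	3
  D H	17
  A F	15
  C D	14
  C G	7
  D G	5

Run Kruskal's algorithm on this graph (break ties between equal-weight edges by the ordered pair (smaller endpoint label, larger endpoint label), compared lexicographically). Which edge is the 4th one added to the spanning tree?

Kruskal: consider edges lightest-first.
A H (2): add — endpoints in different components.
D F (3): add — endpoints in different components.
D E (4): add — endpoints in different components.
D G (5): add — endpoints in different components.
B E (6): add — endpoints in different components.
C G (7): add — endpoints in different components.
C E (9): skip — C and E already connected.
G H (9): add — endpoints in different components.
The 4th edge added is D G.

D-G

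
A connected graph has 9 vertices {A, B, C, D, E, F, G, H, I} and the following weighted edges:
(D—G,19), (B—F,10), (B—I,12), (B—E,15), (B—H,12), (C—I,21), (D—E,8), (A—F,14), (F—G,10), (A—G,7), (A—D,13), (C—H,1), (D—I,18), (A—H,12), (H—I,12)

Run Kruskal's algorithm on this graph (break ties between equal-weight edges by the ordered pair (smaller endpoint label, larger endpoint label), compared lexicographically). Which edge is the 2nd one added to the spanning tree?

A-G

Kruskal: consider edges lightest-first.
C—H (1): add — endpoints in different components.
A—G (7): add — endpoints in different components.
D—E (8): add — endpoints in different components.
B—F (10): add — endpoints in different components.
F—G (10): add — endpoints in different components.
A—H (12): add — endpoints in different components.
B—H (12): skip — B and H already connected.
B—I (12): add — endpoints in different components.
H—I (12): skip — H and I already connected.
A—D (13): add — endpoints in different components.
The 2nd edge added is A—G.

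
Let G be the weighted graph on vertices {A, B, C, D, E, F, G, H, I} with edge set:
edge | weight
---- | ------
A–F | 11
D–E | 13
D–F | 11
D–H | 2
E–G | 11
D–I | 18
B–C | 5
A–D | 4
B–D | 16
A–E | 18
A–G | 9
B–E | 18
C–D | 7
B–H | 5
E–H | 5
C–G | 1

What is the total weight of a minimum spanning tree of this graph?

Prim, starting at D.
Step 1: cheapest edge leaving the tree is D–H (2); add H.
Step 2: cheapest edge leaving the tree is A–D (4); add A.
Step 3: cheapest edge leaving the tree is B–H (5); add B.
Step 4: cheapest edge leaving the tree is B–C (5); add C.
Step 5: cheapest edge leaving the tree is C–G (1); add G.
Step 6: cheapest edge leaving the tree is E–H (5); add E.
Step 7: cheapest edge leaving the tree is A–F (11); add F.
Step 8: cheapest edge leaving the tree is D–I (18); add I.
MST edges: D–H, A–D, B–H, B–C, C–G, E–H, A–F, D–I; total weight 2+4+5+5+1+5+11+18 = 51.

51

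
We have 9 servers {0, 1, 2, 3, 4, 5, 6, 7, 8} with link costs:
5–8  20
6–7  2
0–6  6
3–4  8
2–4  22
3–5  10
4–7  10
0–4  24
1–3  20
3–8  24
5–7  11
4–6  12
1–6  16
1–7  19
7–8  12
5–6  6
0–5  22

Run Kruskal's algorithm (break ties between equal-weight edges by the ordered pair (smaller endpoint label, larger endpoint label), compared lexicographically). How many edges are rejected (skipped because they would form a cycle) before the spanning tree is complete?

Kruskal: consider edges lightest-first.
6–7 (2): add — endpoints in different components.
0–6 (6): add — endpoints in different components.
5–6 (6): add — endpoints in different components.
3–4 (8): add — endpoints in different components.
3–5 (10): add — endpoints in different components.
4–7 (10): skip — 4 and 7 already connected.
5–7 (11): skip — 5 and 7 already connected.
4–6 (12): skip — 4 and 6 already connected.
7–8 (12): add — endpoints in different components.
1–6 (16): add — endpoints in different components.
1–7 (19): skip — 1 and 7 already connected.
1–3 (20): skip — 1 and 3 already connected.
5–8 (20): skip — 5 and 8 already connected.
0–5 (22): skip — 0 and 5 already connected.
2–4 (22): add — endpoints in different components.
Edges rejected before the tree was complete: 7.

7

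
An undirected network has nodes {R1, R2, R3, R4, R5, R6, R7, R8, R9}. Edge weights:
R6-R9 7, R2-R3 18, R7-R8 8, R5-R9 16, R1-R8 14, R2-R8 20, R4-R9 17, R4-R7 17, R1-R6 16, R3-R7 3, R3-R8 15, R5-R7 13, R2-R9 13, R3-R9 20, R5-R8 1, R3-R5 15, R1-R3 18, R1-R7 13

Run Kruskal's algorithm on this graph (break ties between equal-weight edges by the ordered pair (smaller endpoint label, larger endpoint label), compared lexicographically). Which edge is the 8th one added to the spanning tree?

R4-R7

Kruskal's algorithm — process edges by increasing weight (ties by edge label):
R5-R8 (1): add — endpoints in different components.
R3-R7 (3): add — endpoints in different components.
R6-R9 (7): add — endpoints in different components.
R7-R8 (8): add — endpoints in different components.
R1-R7 (13): add — endpoints in different components.
R2-R9 (13): add — endpoints in different components.
R5-R7 (13): skip — R7 and R5 already connected.
R1-R8 (14): skip — R1 and R8 already connected.
R3-R5 (15): skip — R5 and R3 already connected.
R3-R8 (15): skip — R8 and R3 already connected.
R1-R6 (16): add — endpoints in different components.
R5-R9 (16): skip — R5 and R9 already connected.
R4-R7 (17): add — endpoints in different components.
The 8th edge added is R4-R7.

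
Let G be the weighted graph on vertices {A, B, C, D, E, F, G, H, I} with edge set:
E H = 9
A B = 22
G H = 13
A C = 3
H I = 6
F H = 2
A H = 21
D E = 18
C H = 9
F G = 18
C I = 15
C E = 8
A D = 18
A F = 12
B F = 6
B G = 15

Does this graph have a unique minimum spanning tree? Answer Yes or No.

No

Sort edges by weight, then run Kruskal:
F H (2): add — endpoints in different components.
A C (3): add — endpoints in different components.
B F (6): add — endpoints in different components.
H I (6): add — endpoints in different components.
C E (8): add — endpoints in different components.
C H (9): add — endpoints in different components.
E H (9): skip — E and H already connected.
A F (12): skip — A and F already connected.
G H (13): add — endpoints in different components.
B G (15): skip — B and G already connected.
C I (15): skip — C and I already connected.
A D (18): add — endpoints in different components.
Non-tree edge E H has weight 9, equal to the heaviest edge on its tree cycle — swapping gives another MST of the same weight. Not unique.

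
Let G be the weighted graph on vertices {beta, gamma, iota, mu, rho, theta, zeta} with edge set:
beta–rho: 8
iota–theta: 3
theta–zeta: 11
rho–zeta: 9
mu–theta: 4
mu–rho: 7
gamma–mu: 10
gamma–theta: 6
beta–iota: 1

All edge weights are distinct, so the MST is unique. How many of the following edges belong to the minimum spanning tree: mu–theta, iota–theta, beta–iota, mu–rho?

4

Kruskal's algorithm — process edges by increasing weight (ties by edge label):
beta–iota (1): add. Components now {mu} {gamma} {rho} {theta} {beta,iota} {zeta}
iota–theta (3): add. Components now {mu} {gamma} {rho} {beta,iota,theta} {zeta}
mu–theta (4): add. Components now {beta,iota,mu,theta} {gamma} {rho} {zeta}
gamma–theta (6): add. Components now {beta,gamma,iota,mu,theta} {rho} {zeta}
mu–rho (7): add. Components now {beta,gamma,iota,mu,rho,theta} {zeta}
beta–rho (8): skip — rho and beta already connected.
rho–zeta (9): add. Components now {beta,gamma,iota,mu,rho,theta,zeta}
MST edge set: {beta–iota, iota–theta, mu–theta, gamma–theta, mu–rho, rho–zeta}.
Of the listed edges, {mu–theta, iota–theta, beta–iota, mu–rho} are in the MST → 4.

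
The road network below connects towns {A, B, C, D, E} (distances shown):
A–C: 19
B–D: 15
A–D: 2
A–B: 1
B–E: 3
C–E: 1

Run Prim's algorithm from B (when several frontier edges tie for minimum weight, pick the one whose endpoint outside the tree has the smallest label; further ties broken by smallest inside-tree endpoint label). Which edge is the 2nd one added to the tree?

Grow the tree from B using Prim:
Step 1: frontier [A–B 1, B–E 3, B–D 15] → take A–B (1); add A.
Step 2: frontier [A–D 2, A–C 19, B–E 3, B–D 15] → take A–D (2); add D.
Step 3: frontier [A–C 19, B–E 3] → take B–E (3); add E.
Step 4: frontier [A–C 19, C–E 1] → take C–E (1); add C.
The 2nd edge added is A–D.

A-D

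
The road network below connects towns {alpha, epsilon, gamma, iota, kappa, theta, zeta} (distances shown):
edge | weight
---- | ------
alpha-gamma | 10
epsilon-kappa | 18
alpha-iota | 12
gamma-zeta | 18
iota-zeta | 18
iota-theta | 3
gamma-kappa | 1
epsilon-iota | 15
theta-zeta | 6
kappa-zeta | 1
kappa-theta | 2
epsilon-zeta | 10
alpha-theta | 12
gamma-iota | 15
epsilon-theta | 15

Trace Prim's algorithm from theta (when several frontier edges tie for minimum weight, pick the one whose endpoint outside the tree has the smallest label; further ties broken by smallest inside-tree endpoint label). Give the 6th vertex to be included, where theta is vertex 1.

Prim's algorithm from theta:
Step 1: cheapest edge leaving the tree is kappa-theta (2); add kappa.
Step 2: cheapest edge leaving the tree is gamma-kappa (1); add gamma.
Step 3: cheapest edge leaving the tree is kappa-zeta (1); add zeta.
Step 4: cheapest edge leaving the tree is iota-theta (3); add iota.
Step 5: cheapest edge leaving the tree is alpha-gamma (10); add alpha.
Step 6: cheapest edge leaving the tree is epsilon-zeta (10); add epsilon.
Vertex order: theta, kappa, gamma, zeta, iota, alpha, epsilon. The 6th vertex is alpha.

alpha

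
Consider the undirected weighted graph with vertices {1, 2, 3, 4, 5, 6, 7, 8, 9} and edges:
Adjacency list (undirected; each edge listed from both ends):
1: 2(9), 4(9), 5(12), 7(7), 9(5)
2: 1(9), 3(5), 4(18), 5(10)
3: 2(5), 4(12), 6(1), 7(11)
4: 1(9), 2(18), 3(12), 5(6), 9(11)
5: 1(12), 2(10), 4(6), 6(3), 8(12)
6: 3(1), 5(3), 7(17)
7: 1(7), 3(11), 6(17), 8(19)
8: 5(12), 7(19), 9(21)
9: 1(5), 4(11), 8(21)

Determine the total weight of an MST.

Kruskal: consider edges lightest-first.
3-6 (1): add — endpoints in different components.
5-6 (3): add — endpoints in different components.
1-9 (5): add — endpoints in different components.
2-3 (5): add — endpoints in different components.
4-5 (6): add — endpoints in different components.
1-7 (7): add — endpoints in different components.
1-2 (9): add — endpoints in different components.
1-4 (9): skip — 1 and 4 already connected.
2-5 (10): skip — 2 and 5 already connected.
3-7 (11): skip — 3 and 7 already connected.
4-9 (11): skip — 4 and 9 already connected.
1-5 (12): skip — 1 and 5 already connected.
3-4 (12): skip — 3 and 4 already connected.
5-8 (12): add — endpoints in different components.
MST edges: 3-6, 5-6, 1-9, 2-3, 4-5, 1-7, 1-2, 5-8; total weight 1+3+5+5+6+7+9+12 = 48.

48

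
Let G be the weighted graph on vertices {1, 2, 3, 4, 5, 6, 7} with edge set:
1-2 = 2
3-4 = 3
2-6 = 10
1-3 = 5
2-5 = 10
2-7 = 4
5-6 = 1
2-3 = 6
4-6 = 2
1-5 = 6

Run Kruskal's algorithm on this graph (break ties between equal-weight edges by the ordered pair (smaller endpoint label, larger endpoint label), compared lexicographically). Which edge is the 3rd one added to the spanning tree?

Kruskal: consider edges lightest-first.
5-6 (1): add. Components now {1} {2} {3} {4} {5,6} {7}
1-2 (2): add. Components now {1,2} {3} {4} {5,6} {7}
4-6 (2): add. Components now {1,2} {3} {4,5,6} {7}
3-4 (3): add. Components now {1,2} {3,4,5,6} {7}
2-7 (4): add. Components now {1,2,7} {3,4,5,6}
1-3 (5): add. Components now {1,2,3,4,5,6,7}
The 3rd edge added is 4-6.

4-6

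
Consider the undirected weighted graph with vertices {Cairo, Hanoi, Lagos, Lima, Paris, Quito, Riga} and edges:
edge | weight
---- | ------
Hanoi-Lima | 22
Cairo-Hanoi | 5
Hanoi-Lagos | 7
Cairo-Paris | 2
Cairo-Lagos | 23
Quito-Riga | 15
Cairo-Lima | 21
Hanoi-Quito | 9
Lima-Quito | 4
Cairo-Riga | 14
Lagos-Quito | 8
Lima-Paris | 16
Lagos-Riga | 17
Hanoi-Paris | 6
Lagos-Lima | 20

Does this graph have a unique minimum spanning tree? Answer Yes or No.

Kruskal: consider edges lightest-first.
Cairo-Paris (2): add — endpoints in different components.
Lima-Quito (4): add — endpoints in different components.
Cairo-Hanoi (5): add — endpoints in different components.
Hanoi-Paris (6): skip — Paris and Hanoi already connected.
Hanoi-Lagos (7): add — endpoints in different components.
Lagos-Quito (8): add — endpoints in different components.
Hanoi-Quito (9): skip — Hanoi and Quito already connected.
Cairo-Riga (14): add — endpoints in different components.
Every non-tree edge has weight strictly greater than the heaviest edge on the tree path between its endpoints, so the MST is unique.

Yes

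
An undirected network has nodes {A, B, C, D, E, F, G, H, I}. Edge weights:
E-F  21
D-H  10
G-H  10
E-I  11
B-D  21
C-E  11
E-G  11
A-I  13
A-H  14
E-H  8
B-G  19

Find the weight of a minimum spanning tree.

Sort edges by weight, then run Kruskal:
E-H (8): add — endpoints in different components.
D-H (10): add — endpoints in different components.
G-H (10): add — endpoints in different components.
C-E (11): add — endpoints in different components.
E-G (11): skip — E and G already connected.
E-I (11): add — endpoints in different components.
A-I (13): add — endpoints in different components.
A-H (14): skip — A and H already connected.
B-G (19): add — endpoints in different components.
B-D (21): skip — B and D already connected.
E-F (21): add — endpoints in different components.
MST edges: E-H, D-H, G-H, C-E, E-I, A-I, B-G, E-F; total weight 8+10+10+11+11+13+19+21 = 103.

103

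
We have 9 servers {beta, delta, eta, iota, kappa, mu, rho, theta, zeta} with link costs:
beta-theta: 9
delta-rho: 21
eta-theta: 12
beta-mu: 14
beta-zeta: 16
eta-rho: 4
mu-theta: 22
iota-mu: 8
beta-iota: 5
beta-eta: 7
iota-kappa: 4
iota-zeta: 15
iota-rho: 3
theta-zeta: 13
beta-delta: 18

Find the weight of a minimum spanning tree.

Prim, starting at mu.
Step 1: cheapest edge leaving the tree is iota-mu (8); add iota.
Step 2: cheapest edge leaving the tree is iota-rho (3); add rho.
Step 3: cheapest edge leaving the tree is eta-rho (4); add eta.
Step 4: cheapest edge leaving the tree is iota-kappa (4); add kappa.
Step 5: cheapest edge leaving the tree is beta-iota (5); add beta.
Step 6: cheapest edge leaving the tree is beta-theta (9); add theta.
Step 7: cheapest edge leaving the tree is theta-zeta (13); add zeta.
Step 8: cheapest edge leaving the tree is beta-delta (18); add delta.
MST edges: iota-mu, iota-rho, eta-rho, iota-kappa, beta-iota, beta-theta, theta-zeta, beta-delta; total weight 8+3+4+4+5+9+13+18 = 64.

64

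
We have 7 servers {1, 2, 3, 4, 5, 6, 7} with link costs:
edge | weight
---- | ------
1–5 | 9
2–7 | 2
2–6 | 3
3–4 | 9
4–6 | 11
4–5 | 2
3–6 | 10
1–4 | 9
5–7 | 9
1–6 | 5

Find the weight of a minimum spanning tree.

Kruskal's algorithm — process edges by increasing weight (ties by edge label):
2–7 (2): add — endpoints in different components.
4–5 (2): add — endpoints in different components.
2–6 (3): add — endpoints in different components.
1–6 (5): add — endpoints in different components.
1–4 (9): add — endpoints in different components.
1–5 (9): skip — 1 and 5 already connected.
3–4 (9): add — endpoints in different components.
MST edges: 2–7, 4–5, 2–6, 1–6, 1–4, 3–4; total weight 2+2+3+5+9+9 = 30.

30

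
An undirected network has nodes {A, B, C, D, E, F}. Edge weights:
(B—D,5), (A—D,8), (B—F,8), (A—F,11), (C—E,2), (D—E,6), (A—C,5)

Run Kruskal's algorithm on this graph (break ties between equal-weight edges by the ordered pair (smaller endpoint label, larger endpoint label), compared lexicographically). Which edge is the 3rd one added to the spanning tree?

B-D

Sort edges by weight, then run Kruskal:
C—E (2): add — endpoints in different components.
A—C (5): add — endpoints in different components.
B—D (5): add — endpoints in different components.
D—E (6): add — endpoints in different components.
A—D (8): skip — A and D already connected.
B—F (8): add — endpoints in different components.
The 3rd edge added is B—D.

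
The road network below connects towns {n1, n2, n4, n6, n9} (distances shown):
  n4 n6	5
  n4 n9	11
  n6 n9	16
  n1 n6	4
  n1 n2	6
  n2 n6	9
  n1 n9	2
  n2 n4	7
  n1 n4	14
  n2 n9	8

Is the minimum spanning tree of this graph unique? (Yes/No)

Yes

Kruskal: consider edges lightest-first.
n1 n9 (2): add — endpoints in different components.
n1 n6 (4): add — endpoints in different components.
n4 n6 (5): add — endpoints in different components.
n1 n2 (6): add — endpoints in different components.
Every non-tree edge has weight strictly greater than the heaviest edge on the tree path between its endpoints, so the MST is unique.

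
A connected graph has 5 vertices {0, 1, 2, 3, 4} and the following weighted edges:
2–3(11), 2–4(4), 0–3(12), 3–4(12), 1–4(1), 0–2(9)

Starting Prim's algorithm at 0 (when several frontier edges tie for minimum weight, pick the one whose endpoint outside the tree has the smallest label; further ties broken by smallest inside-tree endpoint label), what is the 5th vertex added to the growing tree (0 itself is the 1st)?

Grow the tree from 0 using Prim:
Step 1: cheapest edge leaving the tree is 0–2 (9); add 2.
Step 2: cheapest edge leaving the tree is 2–4 (4); add 4.
Step 3: cheapest edge leaving the tree is 1–4 (1); add 1.
Step 4: cheapest edge leaving the tree is 2–3 (11); add 3.
Vertex order: 0, 2, 4, 1, 3. The 5th vertex is 3.

3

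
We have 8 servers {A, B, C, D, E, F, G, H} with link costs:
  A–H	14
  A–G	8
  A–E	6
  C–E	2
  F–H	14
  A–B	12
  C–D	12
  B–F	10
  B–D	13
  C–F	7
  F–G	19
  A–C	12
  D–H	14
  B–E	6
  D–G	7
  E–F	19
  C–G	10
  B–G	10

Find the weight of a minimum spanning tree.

Sort edges by weight, then run Kruskal:
C–E (2): add — endpoints in different components.
A–E (6): add — endpoints in different components.
B–E (6): add — endpoints in different components.
C–F (7): add — endpoints in different components.
D–G (7): add — endpoints in different components.
A–G (8): add — endpoints in different components.
B–F (10): skip — B and F already connected.
B–G (10): skip — B and G already connected.
C–G (10): skip — C and G already connected.
A–B (12): skip — A and B already connected.
A–C (12): skip — A and C already connected.
C–D (12): skip — C and D already connected.
B–D (13): skip — B and D already connected.
A–H (14): add — endpoints in different components.
MST edges: C–E, A–E, B–E, C–F, D–G, A–G, A–H; total weight 2+6+6+7+7+8+14 = 50.

50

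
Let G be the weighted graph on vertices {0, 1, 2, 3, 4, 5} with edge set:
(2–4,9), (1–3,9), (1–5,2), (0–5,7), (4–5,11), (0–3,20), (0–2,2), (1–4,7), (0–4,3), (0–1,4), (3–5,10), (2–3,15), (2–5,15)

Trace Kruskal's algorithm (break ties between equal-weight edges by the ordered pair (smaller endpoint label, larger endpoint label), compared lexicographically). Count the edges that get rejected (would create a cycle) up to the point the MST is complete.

Kruskal's algorithm — process edges by increasing weight (ties by edge label):
0–2 (2): add. Components now {0,2} {1} {3} {4} {5}
1–5 (2): add. Components now {0,2} {1,5} {3} {4}
0–4 (3): add. Components now {0,2,4} {1,5} {3}
0–1 (4): add. Components now {0,1,2,4,5} {3}
0–5 (7): skip — 0 and 5 already connected.
1–4 (7): skip — 1 and 4 already connected.
1–3 (9): add. Components now {0,1,2,3,4,5}
Edges rejected before the tree was complete: 2.

2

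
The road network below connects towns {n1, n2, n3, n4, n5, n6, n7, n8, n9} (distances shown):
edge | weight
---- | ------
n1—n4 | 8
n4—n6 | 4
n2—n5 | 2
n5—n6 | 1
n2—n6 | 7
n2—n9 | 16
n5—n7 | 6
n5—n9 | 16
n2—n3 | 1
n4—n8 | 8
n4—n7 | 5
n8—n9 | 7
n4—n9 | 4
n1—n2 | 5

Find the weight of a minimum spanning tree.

Kruskal: consider edges lightest-first.
n2—n3 (1): add — endpoints in different components.
n5—n6 (1): add — endpoints in different components.
n2—n5 (2): add — endpoints in different components.
n4—n6 (4): add — endpoints in different components.
n4—n9 (4): add — endpoints in different components.
n1—n2 (5): add — endpoints in different components.
n4—n7 (5): add — endpoints in different components.
n5—n7 (6): skip — n5 and n7 already connected.
n2—n6 (7): skip — n2 and n6 already connected.
n8—n9 (7): add — endpoints in different components.
MST edges: n2—n3, n5—n6, n2—n5, n4—n6, n4—n9, n1—n2, n4—n7, n8—n9; total weight 1+1+2+4+4+5+5+7 = 29.

29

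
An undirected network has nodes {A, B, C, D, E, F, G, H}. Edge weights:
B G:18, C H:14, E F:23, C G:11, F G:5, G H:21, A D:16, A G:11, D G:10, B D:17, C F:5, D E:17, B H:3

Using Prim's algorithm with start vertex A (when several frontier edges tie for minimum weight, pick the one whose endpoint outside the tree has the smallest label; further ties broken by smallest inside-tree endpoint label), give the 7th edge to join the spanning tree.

D-E

Prim, starting at A.
Step 1: frontier [A G 11, A D 16] → take A G (11); add G.
Step 2: frontier [A D 16, F G 5, D G 10, C G 11, B G 18, G H 21] → take F G (5); add F.
Step 3: frontier [A D 16, C F 5, E F 23, D G 10, C G 11, B G 18, G H 21] → take C F (5); add C.
Step 4: frontier [A D 16, C H 14, E F 23, D G 10, B G 18, G H 21] → take D G (10); add D.
Step 5: frontier [C H 14, B D 17, D E 17, E F 23, B G 18, G H 21] → take C H (14); add H.
Step 6: frontier [B D 17, D E 17, E F 23, B G 18, B H 3] → take B H (3); add B.
Step 7: frontier [D E 17, E F 23] → take D E (17); add E.
The 7th edge added is D E.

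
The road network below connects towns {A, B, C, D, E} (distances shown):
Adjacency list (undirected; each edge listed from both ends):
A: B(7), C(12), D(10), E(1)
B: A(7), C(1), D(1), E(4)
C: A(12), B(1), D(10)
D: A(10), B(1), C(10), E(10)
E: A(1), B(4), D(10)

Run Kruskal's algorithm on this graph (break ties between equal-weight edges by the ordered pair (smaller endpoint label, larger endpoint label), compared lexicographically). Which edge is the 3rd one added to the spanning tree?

Sort edges by weight, then run Kruskal:
A-E (1): add. Components now {A,E} {B} {C} {D}
B-C (1): add. Components now {A,E} {B,C} {D}
B-D (1): add. Components now {A,E} {B,C,D}
B-E (4): add. Components now {A,B,C,D,E}
The 3rd edge added is B-D.

B-D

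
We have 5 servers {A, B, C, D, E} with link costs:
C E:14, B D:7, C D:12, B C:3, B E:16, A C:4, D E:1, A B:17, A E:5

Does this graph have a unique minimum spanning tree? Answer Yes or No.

Sort edges by weight, then run Kruskal:
D E (1): add — endpoints in different components.
B C (3): add — endpoints in different components.
A C (4): add — endpoints in different components.
A E (5): add — endpoints in different components.
Every non-tree edge has weight strictly greater than the heaviest edge on the tree path between its endpoints, so the MST is unique.

Yes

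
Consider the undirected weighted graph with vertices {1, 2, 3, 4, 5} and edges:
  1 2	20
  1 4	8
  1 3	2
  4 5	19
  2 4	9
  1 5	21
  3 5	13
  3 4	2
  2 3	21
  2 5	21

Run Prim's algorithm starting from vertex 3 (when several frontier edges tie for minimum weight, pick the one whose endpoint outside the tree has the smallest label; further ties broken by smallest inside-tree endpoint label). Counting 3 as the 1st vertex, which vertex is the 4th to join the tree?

2

Prim, starting at 3.
Step 1: frontier [1 3 2, 3 4 2, 3 5 13, 2 3 21] → take 1 3 (2); add 1.
Step 2: frontier [1 4 8, 1 2 20, 1 5 21, 3 4 2, 3 5 13, 2 3 21] → take 3 4 (2); add 4.
Step 3: frontier [1 2 20, 1 5 21, 3 5 13, 2 3 21, 2 4 9, 4 5 19] → take 2 4 (9); add 2.
Step 4: frontier [1 5 21, 2 5 21, 3 5 13, 4 5 19] → take 3 5 (13); add 5.
Vertex order: 3, 1, 4, 2, 5. The 4th vertex is 2.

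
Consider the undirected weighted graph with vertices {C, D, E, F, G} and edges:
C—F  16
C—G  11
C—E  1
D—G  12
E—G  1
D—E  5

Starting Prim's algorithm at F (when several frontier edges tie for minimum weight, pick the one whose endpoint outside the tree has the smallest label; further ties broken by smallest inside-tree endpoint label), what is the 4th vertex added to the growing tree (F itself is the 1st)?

G

Grow the tree from F using Prim:
Step 1: cheapest edge leaving the tree is C—F (16); add C.
Step 2: cheapest edge leaving the tree is C—E (1); add E.
Step 3: cheapest edge leaving the tree is E—G (1); add G.
Step 4: cheapest edge leaving the tree is D—E (5); add D.
Vertex order: F, C, E, G, D. The 4th vertex is G.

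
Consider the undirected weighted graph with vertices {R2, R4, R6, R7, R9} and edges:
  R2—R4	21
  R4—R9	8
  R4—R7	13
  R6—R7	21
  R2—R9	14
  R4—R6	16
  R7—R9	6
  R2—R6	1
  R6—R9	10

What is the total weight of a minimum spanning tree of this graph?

Prim's algorithm from R9:
Step 1: cheapest edge leaving the tree is R7—R9 (6); add R7.
Step 2: cheapest edge leaving the tree is R4—R9 (8); add R4.
Step 3: cheapest edge leaving the tree is R6—R9 (10); add R6.
Step 4: cheapest edge leaving the tree is R2—R6 (1); add R2.
MST edges: R7—R9, R4—R9, R6—R9, R2—R6; total weight 6+8+10+1 = 25.

25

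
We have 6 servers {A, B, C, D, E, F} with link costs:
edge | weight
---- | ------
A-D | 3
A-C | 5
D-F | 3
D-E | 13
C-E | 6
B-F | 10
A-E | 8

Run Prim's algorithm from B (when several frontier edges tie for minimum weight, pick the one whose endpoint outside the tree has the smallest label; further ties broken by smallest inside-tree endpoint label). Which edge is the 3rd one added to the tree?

Prim's algorithm from B:
Step 1: cheapest edge leaving the tree is B-F (10); add F.
Step 2: cheapest edge leaving the tree is D-F (3); add D.
Step 3: cheapest edge leaving the tree is A-D (3); add A.
Step 4: cheapest edge leaving the tree is A-C (5); add C.
Step 5: cheapest edge leaving the tree is C-E (6); add E.
The 3rd edge added is A-D.

A-D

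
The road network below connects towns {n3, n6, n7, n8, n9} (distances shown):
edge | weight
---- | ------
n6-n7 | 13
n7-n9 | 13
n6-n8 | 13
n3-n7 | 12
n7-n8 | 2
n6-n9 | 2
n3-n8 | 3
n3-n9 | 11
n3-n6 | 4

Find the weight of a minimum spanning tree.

Kruskal: consider edges lightest-first.
n6-n9 (2): add — endpoints in different components.
n7-n8 (2): add — endpoints in different components.
n3-n8 (3): add — endpoints in different components.
n3-n6 (4): add — endpoints in different components.
MST edges: n6-n9, n7-n8, n3-n8, n3-n6; total weight 2+2+3+4 = 11.

11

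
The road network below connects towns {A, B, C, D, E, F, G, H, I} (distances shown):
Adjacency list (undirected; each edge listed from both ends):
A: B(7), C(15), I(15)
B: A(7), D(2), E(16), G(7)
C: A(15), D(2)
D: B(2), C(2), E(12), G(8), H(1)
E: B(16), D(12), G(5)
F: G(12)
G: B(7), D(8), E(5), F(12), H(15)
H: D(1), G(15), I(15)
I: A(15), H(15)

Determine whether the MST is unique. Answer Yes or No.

No

Sort edges by weight, then run Kruskal:
D—H (1): add — endpoints in different components.
B—D (2): add — endpoints in different components.
C—D (2): add — endpoints in different components.
E—G (5): add — endpoints in different components.
A—B (7): add — endpoints in different components.
B—G (7): add — endpoints in different components.
D—G (8): skip — D and G already connected.
D—E (12): skip — D and E already connected.
F—G (12): add — endpoints in different components.
A—C (15): skip — A and C already connected.
A—I (15): add — endpoints in different components.
Non-tree edge H—I has weight 15, equal to the heaviest edge on its tree cycle — swapping gives another MST of the same weight. Not unique.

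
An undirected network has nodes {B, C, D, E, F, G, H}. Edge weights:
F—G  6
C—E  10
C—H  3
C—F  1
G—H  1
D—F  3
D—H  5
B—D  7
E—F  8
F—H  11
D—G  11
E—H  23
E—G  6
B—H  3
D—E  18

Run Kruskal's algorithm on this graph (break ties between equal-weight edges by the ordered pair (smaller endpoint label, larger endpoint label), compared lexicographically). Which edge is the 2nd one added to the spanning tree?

Sort edges by weight, then run Kruskal:
C—F (1): add. Components now {B} {C,F} {D} {E} {G} {H}
G—H (1): add. Components now {B} {C,F} {D} {E} {G,H}
B—H (3): add. Components now {B,G,H} {C,F} {D} {E}
C—H (3): add. Components now {B,C,F,G,H} {D} {E}
D—F (3): add. Components now {B,C,D,F,G,H} {E}
D—H (5): skip — D and H already connected.
E—G (6): add. Components now {B,C,D,E,F,G,H}
The 2nd edge added is G—H.

G-H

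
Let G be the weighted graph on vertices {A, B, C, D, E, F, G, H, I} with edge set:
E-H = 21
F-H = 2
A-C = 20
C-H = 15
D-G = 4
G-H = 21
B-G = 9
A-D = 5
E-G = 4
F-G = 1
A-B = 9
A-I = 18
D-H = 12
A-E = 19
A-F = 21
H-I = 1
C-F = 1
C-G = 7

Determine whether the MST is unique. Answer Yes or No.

Sort edges by weight, then run Kruskal:
C-F (1): add — endpoints in different components.
F-G (1): add — endpoints in different components.
H-I (1): add — endpoints in different components.
F-H (2): add — endpoints in different components.
D-G (4): add — endpoints in different components.
E-G (4): add — endpoints in different components.
A-D (5): add — endpoints in different components.
C-G (7): skip — C and G already connected.
A-B (9): add — endpoints in different components.
Non-tree edge B-G has weight 9, equal to the heaviest edge on its tree cycle — swapping gives another MST of the same weight. Not unique.

No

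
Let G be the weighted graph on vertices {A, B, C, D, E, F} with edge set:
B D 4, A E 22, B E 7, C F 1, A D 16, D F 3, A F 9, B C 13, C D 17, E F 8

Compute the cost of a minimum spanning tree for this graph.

Sort edges by weight, then run Kruskal:
C F (1): add — endpoints in different components.
D F (3): add — endpoints in different components.
B D (4): add — endpoints in different components.
B E (7): add — endpoints in different components.
E F (8): skip — E and F already connected.
A F (9): add — endpoints in different components.
MST edges: C F, D F, B D, B E, A F; total weight 1+3+4+7+9 = 24.

24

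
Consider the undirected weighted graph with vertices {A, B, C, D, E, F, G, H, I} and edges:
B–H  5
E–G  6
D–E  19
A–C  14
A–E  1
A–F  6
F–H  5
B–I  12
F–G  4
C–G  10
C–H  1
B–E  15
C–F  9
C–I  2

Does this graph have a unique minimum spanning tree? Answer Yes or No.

Kruskal's algorithm — process edges by increasing weight (ties by edge label):
A–E (1): add — endpoints in different components.
C–H (1): add — endpoints in different components.
C–I (2): add — endpoints in different components.
F–G (4): add — endpoints in different components.
B–H (5): add — endpoints in different components.
F–H (5): add — endpoints in different components.
A–F (6): add — endpoints in different components.
E–G (6): skip — E and G already connected.
C–F (9): skip — C and F already connected.
C–G (10): skip — C and G already connected.
B–I (12): skip — B and I already connected.
A–C (14): skip — A and C already connected.
B–E (15): skip — B and E already connected.
D–E (19): add — endpoints in different components.
Non-tree edge E–G has weight 6, equal to the heaviest edge on its tree cycle — swapping gives another MST of the same weight. Not unique.

No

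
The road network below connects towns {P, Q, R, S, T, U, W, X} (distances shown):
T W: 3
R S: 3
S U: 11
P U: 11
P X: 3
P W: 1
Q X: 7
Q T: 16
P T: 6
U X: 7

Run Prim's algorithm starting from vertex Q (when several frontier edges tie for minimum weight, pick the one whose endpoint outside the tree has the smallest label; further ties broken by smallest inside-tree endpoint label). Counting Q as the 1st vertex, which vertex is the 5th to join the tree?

Grow the tree from Q using Prim:
Step 1: cheapest edge leaving the tree is Q X (7); add X.
Step 2: cheapest edge leaving the tree is P X (3); add P.
Step 3: cheapest edge leaving the tree is P W (1); add W.
Step 4: cheapest edge leaving the tree is T W (3); add T.
Step 5: cheapest edge leaving the tree is U X (7); add U.
Step 6: cheapest edge leaving the tree is S U (11); add S.
Step 7: cheapest edge leaving the tree is R S (3); add R.
Vertex order: Q, X, P, W, T, U, S, R. The 5th vertex is T.

T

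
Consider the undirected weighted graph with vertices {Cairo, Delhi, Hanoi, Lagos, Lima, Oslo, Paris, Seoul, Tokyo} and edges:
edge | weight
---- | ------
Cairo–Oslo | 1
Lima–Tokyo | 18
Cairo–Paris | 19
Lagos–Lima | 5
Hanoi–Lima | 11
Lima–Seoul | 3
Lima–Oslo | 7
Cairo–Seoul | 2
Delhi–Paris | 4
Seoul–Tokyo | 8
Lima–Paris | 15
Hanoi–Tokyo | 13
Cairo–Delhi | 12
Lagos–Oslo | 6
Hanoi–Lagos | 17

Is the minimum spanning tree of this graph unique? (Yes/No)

Yes

Sort edges by weight, then run Kruskal:
Cairo–Oslo (1): add — endpoints in different components.
Cairo–Seoul (2): add — endpoints in different components.
Lima–Seoul (3): add — endpoints in different components.
Delhi–Paris (4): add — endpoints in different components.
Lagos–Lima (5): add — endpoints in different components.
Lagos–Oslo (6): skip — Lagos and Oslo already connected.
Lima–Oslo (7): skip — Oslo and Lima already connected.
Seoul–Tokyo (8): add — endpoints in different components.
Hanoi–Lima (11): add — endpoints in different components.
Cairo–Delhi (12): add — endpoints in different components.
Every non-tree edge has weight strictly greater than the heaviest edge on the tree path between its endpoints, so the MST is unique.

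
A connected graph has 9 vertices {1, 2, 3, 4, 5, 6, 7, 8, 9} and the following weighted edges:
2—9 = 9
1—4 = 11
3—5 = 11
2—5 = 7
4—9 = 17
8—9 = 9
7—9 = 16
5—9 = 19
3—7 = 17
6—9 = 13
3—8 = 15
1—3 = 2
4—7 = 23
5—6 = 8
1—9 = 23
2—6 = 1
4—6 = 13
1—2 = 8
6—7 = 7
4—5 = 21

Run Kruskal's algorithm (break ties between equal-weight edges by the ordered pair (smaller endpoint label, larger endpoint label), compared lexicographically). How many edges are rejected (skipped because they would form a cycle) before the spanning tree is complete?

Kruskal's algorithm — process edges by increasing weight (ties by edge label):
2—6 (1): add — endpoints in different components.
1—3 (2): add — endpoints in different components.
2—5 (7): add — endpoints in different components.
6—7 (7): add — endpoints in different components.
1—2 (8): add — endpoints in different components.
5—6 (8): skip — 5 and 6 already connected.
2—9 (9): add — endpoints in different components.
8—9 (9): add — endpoints in different components.
1—4 (11): add — endpoints in different components.
Edges rejected before the tree was complete: 1.

1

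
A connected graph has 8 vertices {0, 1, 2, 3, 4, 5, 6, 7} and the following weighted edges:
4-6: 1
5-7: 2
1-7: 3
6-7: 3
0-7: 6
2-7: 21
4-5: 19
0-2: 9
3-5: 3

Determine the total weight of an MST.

Sort edges by weight, then run Kruskal:
4-6 (1): add — endpoints in different components.
5-7 (2): add — endpoints in different components.
1-7 (3): add — endpoints in different components.
3-5 (3): add — endpoints in different components.
6-7 (3): add — endpoints in different components.
0-7 (6): add — endpoints in different components.
0-2 (9): add — endpoints in different components.
MST edges: 4-6, 5-7, 1-7, 3-5, 6-7, 0-7, 0-2; total weight 1+2+3+3+3+6+9 = 27.

27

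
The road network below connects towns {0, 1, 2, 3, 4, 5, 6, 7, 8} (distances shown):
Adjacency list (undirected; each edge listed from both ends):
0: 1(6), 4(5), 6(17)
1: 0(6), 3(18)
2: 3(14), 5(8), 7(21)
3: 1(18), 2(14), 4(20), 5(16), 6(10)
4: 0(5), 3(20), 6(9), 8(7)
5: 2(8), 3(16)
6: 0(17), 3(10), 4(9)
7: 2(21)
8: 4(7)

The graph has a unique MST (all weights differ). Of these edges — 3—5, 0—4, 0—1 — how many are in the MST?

Kruskal: consider edges lightest-first.
0—4 (5): add — endpoints in different components.
0—1 (6): add — endpoints in different components.
4—8 (7): add — endpoints in different components.
2—5 (8): add — endpoints in different components.
4—6 (9): add — endpoints in different components.
3—6 (10): add — endpoints in different components.
2—3 (14): add — endpoints in different components.
3—5 (16): skip — 3 and 5 already connected.
0—6 (17): skip — 0 and 6 already connected.
1—3 (18): skip — 1 and 3 already connected.
3—4 (20): skip — 3 and 4 already connected.
2—7 (21): add — endpoints in different components.
MST edge set: {0—4, 0—1, 4—8, 2—5, 4—6, 3—6, 2—3, 2—7}.
Of the listed edges, {0—4, 0—1} are in the MST → 2.

2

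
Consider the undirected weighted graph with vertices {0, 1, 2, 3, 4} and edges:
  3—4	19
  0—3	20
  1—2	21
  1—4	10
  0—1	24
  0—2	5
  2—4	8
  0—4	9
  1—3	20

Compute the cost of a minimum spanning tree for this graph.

42

Kruskal: consider edges lightest-first.
0—2 (5): add. Components now {0,2} {1} {3} {4}
2—4 (8): add. Components now {0,2,4} {1} {3}
0—4 (9): skip — 0 and 4 already connected.
1—4 (10): add. Components now {0,1,2,4} {3}
3—4 (19): add. Components now {0,1,2,3,4}
MST edges: 0—2, 2—4, 1—4, 3—4; total weight 5+8+10+19 = 42.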